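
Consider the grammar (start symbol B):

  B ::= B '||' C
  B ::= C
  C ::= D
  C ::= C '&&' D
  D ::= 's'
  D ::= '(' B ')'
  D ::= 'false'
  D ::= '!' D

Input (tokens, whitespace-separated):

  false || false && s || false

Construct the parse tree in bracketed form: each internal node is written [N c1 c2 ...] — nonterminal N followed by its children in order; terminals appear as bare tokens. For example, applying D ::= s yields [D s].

B
B || C
B || C || C
C || C || C
D || C || C
false || C || C
false || C && D || C
false || D && D || C
false || false && D || C
false || false && s || C
false || false && s || D
false || false && s || false

[B [B [B [C [D false]]] || [C [C [D false]] && [D s]]] || [C [D false]]]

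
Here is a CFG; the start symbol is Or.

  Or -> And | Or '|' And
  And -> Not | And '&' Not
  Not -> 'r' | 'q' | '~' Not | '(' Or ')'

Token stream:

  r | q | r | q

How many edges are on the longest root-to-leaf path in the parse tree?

[Or [Or [Or [Or [And [Not r]]] | [And [Not q]]] | [And [Not r]]] | [And [Not q]]]

6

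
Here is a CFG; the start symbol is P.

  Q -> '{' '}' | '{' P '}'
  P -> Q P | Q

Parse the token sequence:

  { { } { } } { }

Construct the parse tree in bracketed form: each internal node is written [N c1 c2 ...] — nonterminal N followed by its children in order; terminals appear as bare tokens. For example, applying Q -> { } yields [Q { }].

[P [Q { [P [Q { }] [P [Q { }]]] }] [P [Q { }]]]

P
Q P
{ P } P
{ Q P } P
{ { } P } P
{ { } Q } P
{ { } { } } P
{ { } { } } Q
{ { } { } } { }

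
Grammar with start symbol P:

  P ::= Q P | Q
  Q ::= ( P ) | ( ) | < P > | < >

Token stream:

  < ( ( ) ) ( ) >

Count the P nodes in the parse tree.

4

[P [Q < [P [Q ( [P [Q ( )]] )] [P [Q ( )]]] >]]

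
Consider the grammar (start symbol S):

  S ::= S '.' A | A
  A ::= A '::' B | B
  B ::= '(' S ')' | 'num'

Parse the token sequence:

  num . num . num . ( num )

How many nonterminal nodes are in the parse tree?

[S [S [S [S [A [B num]]] . [A [B num]]] . [A [B num]]] . [A [B ( [S [A [B num]]] )]]]

15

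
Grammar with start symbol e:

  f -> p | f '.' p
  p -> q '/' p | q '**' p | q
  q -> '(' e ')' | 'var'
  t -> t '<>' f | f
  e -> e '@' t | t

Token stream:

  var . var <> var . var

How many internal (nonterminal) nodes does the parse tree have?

15

[e [t [t [f [f [p [q var]]] . [p [q var]]]] <> [f [f [p [q var]]] . [p [q var]]]]]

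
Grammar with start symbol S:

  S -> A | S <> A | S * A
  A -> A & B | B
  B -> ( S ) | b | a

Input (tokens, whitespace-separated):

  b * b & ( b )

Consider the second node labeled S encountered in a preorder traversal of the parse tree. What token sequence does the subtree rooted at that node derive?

b

[S [S [A [B b]]] * [A [A [B b]] & [B ( [S [A [B b]]] )]]]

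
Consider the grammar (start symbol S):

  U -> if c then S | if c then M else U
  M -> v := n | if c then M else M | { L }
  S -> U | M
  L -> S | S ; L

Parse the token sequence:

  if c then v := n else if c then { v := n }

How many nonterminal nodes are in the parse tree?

[S [U if c then [M v := n] else [U if c then [S [M { [L [S [M v := n]]] }]]]]]

9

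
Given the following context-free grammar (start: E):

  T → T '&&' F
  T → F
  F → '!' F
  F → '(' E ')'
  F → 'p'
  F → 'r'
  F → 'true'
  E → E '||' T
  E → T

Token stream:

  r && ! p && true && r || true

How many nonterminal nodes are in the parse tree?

[E [E [T [T [T [T [F r]] && [F ! [F p]]] && [F true]] && [F r]]] || [T [F true]]]

13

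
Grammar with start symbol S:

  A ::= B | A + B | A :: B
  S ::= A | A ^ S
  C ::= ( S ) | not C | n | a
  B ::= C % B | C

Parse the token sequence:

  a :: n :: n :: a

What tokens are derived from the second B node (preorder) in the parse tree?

[S [A [A [A [A [B [C a]]] :: [B [C n]]] :: [B [C n]]] :: [B [C a]]]]

n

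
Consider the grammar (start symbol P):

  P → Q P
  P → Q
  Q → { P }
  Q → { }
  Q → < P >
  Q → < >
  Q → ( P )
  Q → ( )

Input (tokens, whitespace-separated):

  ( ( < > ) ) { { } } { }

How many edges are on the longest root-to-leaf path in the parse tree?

6

[P [Q ( [P [Q ( [P [Q < >]] )]] )] [P [Q { [P [Q { }]] }] [P [Q { }]]]]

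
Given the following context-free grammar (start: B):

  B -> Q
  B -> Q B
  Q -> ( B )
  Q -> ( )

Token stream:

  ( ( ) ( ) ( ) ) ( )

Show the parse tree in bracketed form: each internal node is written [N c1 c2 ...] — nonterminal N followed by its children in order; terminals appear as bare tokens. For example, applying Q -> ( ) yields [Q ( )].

[B [Q ( [B [Q ( )] [B [Q ( )] [B [Q ( )]]]] )] [B [Q ( )]]]

B
Q B
( B ) B
( Q B ) B
( ( ) B ) B
( ( ) Q B ) B
( ( ) ( ) B ) B
( ( ) ( ) Q ) B
( ( ) ( ) ( ) ) B
( ( ) ( ) ( ) ) Q
( ( ) ( ) ( ) ) ( )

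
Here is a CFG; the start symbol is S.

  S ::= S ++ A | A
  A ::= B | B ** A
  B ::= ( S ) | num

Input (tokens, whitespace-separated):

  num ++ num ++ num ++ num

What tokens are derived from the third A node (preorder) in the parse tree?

num

[S [S [S [S [A [B num]]] ++ [A [B num]]] ++ [A [B num]]] ++ [A [B num]]]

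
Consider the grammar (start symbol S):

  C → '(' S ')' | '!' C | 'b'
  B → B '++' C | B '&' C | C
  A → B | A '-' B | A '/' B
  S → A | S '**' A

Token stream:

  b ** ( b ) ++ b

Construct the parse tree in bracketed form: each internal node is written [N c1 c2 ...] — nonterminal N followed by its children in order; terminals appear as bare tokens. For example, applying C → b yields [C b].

[S [S [A [B [C b]]]] ** [A [B [B [C ( [S [A [B [C b]]]] )]] ++ [C b]]]]

S
S ** A
A ** A
B ** A
C ** A
b ** A
b ** B
b ** B ++ C
b ** C ++ C
b ** ( S ) ++ C
b ** ( A ) ++ C
b ** ( B ) ++ C
b ** ( C ) ++ C
b ** ( b ) ++ C
b ** ( b ) ++ b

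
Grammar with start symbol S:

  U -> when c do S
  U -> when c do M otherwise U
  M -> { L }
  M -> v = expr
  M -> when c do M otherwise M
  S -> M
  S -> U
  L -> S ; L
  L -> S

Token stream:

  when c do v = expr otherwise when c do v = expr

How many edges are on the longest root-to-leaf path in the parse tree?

5

[S [U when c do [M v = expr] otherwise [U when c do [S [M v = expr]]]]]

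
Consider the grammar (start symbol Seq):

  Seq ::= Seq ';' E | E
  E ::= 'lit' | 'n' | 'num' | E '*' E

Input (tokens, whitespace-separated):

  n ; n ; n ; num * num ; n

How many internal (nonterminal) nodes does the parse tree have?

12

[Seq [Seq [Seq [Seq [Seq [E n]] ; [E n]] ; [E n]] ; [E [E num] * [E num]]] ; [E n]]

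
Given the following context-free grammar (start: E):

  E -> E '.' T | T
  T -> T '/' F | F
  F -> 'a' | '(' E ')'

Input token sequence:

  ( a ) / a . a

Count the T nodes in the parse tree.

[E [E [T [T [F ( [E [T [F a]]] )]] / [F a]]] . [T [F a]]]

4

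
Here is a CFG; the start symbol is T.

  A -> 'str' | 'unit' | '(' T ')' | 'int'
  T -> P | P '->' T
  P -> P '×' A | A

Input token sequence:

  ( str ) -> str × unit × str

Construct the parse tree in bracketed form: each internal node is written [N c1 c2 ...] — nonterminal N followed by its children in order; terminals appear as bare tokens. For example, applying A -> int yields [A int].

T
P -> T
A -> T
( T ) -> T
( P ) -> T
( A ) -> T
( str ) -> T
( str ) -> P
( str ) -> P × A
( str ) -> P × A × A
( str ) -> A × A × A
( str ) -> str × A × A
( str ) -> str × unit × A
( str ) -> str × unit × str

[T [P [A ( [T [P [A str]]] )]] -> [T [P [P [P [A str]] × [A unit]] × [A str]]]]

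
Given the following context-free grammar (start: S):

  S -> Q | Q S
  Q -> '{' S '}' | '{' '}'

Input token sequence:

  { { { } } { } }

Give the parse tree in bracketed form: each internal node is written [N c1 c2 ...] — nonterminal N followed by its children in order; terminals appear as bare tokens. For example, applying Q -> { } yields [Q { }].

S
Q
{ S }
{ Q S }
{ { S } S }
{ { Q } S }
{ { { } } S }
{ { { } } Q }
{ { { } } { } }

[S [Q { [S [Q { [S [Q { }]] }] [S [Q { }]]] }]]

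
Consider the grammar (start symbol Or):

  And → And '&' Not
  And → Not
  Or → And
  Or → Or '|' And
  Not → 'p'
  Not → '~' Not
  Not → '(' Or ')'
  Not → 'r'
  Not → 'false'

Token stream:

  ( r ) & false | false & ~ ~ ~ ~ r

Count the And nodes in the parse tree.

5

[Or [Or [And [And [Not ( [Or [And [Not r]]] )]] & [Not false]]] | [And [And [Not false]] & [Not ~ [Not ~ [Not ~ [Not ~ [Not r]]]]]]]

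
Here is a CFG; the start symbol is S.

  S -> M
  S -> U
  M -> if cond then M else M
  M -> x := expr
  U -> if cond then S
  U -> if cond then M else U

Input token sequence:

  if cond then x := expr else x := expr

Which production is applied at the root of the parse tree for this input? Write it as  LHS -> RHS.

S -> M

[S [M if cond then [M x := expr] else [M x := expr]]]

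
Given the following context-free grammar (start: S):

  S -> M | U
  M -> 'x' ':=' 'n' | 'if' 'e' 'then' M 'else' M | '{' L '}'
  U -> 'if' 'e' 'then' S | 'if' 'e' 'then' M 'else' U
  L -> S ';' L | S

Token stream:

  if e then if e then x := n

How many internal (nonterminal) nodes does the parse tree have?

[S [U if e then [S [U if e then [S [M x := n]]]]]]

6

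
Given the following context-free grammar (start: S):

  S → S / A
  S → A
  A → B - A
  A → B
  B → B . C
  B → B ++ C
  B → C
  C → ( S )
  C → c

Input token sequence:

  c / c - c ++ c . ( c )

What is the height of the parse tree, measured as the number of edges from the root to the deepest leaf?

[S [S [A [B [C c]]]] / [A [B [C c]] - [A [B [B [B [C c]] ++ [C c]] . [C ( [S [A [B [C c]]]] )]]]]]

9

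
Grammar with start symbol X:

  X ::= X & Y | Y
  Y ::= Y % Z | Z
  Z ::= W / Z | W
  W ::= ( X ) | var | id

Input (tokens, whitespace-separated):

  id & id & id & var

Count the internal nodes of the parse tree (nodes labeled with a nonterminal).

[X [X [X [X [Y [Z [W id]]]] & [Y [Z [W id]]]] & [Y [Z [W id]]]] & [Y [Z [W var]]]]

16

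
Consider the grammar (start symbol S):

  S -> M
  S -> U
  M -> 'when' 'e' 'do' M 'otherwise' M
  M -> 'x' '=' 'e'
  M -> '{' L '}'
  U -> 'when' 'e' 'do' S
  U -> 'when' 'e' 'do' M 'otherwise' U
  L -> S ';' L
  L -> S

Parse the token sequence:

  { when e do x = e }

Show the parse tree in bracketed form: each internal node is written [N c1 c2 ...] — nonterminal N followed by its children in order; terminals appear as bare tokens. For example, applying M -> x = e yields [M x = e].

[S [M { [L [S [U when e do [S [M x = e]]]]] }]]

S
M
{ L }
{ S }
{ U }
{ when e do S }
{ when e do M }
{ when e do x = e }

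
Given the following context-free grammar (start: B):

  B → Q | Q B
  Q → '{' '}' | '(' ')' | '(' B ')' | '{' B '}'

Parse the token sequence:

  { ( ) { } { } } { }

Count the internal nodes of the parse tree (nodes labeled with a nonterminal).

[B [Q { [B [Q ( )] [B [Q { }] [B [Q { }]]]] }] [B [Q { }]]]

10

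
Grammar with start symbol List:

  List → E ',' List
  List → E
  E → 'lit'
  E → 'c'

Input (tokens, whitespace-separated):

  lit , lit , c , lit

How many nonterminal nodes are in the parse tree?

8

[List [E lit] , [List [E lit] , [List [E c] , [List [E lit]]]]]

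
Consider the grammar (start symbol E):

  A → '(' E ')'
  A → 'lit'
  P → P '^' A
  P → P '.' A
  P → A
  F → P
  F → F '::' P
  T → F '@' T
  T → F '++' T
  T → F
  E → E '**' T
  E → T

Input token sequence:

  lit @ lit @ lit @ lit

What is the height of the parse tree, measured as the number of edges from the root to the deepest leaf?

8

[E [T [F [P [A lit]]] @ [T [F [P [A lit]]] @ [T [F [P [A lit]]] @ [T [F [P [A lit]]]]]]]]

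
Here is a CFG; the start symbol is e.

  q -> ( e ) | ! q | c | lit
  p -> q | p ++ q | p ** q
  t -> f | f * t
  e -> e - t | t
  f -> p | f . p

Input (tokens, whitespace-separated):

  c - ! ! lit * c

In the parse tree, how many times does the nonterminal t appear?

[e [e [t [f [p [q c]]]]] - [t [f [p [q ! [q ! [q lit]]]]] * [t [f [p [q c]]]]]]

3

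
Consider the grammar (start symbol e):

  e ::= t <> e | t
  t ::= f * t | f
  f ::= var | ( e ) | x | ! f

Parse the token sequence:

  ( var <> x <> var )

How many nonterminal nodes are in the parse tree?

12

[e [t [f ( [e [t [f var]] <> [e [t [f x]] <> [e [t [f var]]]]] )]]]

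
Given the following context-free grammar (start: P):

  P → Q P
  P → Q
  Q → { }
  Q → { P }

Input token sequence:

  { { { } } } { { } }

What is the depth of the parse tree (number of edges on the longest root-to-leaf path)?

6

[P [Q { [P [Q { [P [Q { }]] }]] }] [P [Q { [P [Q { }]] }]]]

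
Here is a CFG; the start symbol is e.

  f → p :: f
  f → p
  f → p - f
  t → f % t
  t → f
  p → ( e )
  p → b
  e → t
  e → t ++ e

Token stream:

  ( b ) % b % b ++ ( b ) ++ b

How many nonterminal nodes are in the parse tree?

[e [t [f [p ( [e [t [f [p b]]]] )]] % [t [f [p b]] % [t [f [p b]]]]] ++ [e [t [f [p ( [e [t [f [p b]]]] )]]] ++ [e [t [f [p b]]]]]]

26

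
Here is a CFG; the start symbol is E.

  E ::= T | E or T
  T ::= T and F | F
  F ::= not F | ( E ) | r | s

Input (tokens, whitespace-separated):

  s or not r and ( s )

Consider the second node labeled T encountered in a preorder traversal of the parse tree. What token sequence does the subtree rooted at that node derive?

[E [E [T [F s]]] or [T [T [F not [F r]]] and [F ( [E [T [F s]]] )]]]

not r and ( s )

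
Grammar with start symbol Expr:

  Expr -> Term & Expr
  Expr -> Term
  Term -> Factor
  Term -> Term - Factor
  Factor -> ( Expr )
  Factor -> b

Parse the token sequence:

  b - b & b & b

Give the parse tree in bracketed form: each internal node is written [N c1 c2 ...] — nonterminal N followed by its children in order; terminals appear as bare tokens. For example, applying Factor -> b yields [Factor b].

Expr
Term & Expr
Term - Factor & Expr
Factor - Factor & Expr
b - Factor & Expr
b - b & Expr
b - b & Term & Expr
b - b & Factor & Expr
b - b & b & Expr
b - b & b & Term
b - b & b & Factor
b - b & b & b

[Expr [Term [Term [Factor b]] - [Factor b]] & [Expr [Term [Factor b]] & [Expr [Term [Factor b]]]]]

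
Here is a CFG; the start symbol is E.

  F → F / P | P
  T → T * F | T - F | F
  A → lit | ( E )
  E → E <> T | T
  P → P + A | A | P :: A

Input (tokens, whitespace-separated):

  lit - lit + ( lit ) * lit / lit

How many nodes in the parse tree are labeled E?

[E [T [T [T [F [P [A lit]]]] - [F [P [P [A lit]] + [A ( [E [T [F [P [A lit]]]]] )]]]] * [F [F [P [A lit]]] / [P [A lit]]]]]

2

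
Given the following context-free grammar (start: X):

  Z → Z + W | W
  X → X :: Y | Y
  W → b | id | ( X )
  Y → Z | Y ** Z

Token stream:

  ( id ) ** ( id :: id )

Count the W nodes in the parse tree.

[X [Y [Y [Z [W ( [X [Y [Z [W id]]]] )]]] ** [Z [W ( [X [X [Y [Z [W id]]]] :: [Y [Z [W id]]]] )]]]]

5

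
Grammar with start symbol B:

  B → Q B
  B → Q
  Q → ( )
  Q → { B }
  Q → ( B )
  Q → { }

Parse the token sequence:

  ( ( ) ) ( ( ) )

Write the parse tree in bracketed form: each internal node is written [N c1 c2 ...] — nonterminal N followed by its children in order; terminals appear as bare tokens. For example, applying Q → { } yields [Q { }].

[B [Q ( [B [Q ( )]] )] [B [Q ( [B [Q ( )]] )]]]

B
Q B
( B ) B
( Q ) B
( ( ) ) B
( ( ) ) Q
( ( ) ) ( B )
( ( ) ) ( Q )
( ( ) ) ( ( ) )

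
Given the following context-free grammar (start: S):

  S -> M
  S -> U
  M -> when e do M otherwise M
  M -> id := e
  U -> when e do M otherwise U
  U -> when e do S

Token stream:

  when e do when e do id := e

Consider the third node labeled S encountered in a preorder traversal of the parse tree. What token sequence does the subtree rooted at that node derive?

id := e

[S [U when e do [S [U when e do [S [M id := e]]]]]]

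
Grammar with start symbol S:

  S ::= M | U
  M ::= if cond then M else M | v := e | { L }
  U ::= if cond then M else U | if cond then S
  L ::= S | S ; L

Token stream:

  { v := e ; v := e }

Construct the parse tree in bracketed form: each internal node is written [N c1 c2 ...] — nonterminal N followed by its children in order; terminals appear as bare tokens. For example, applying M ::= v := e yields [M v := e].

S
M
{ L }
{ S ; L }
{ M ; L }
{ v := e ; L }
{ v := e ; S }
{ v := e ; M }
{ v := e ; v := e }

[S [M { [L [S [M v := e]] ; [L [S [M v := e]]]] }]]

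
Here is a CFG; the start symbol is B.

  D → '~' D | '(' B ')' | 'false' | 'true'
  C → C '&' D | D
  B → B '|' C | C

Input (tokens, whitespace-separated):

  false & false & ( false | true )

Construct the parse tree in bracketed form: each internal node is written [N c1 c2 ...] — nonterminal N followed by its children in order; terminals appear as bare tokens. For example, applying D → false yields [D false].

[B [C [C [C [D false]] & [D false]] & [D ( [B [B [C [D false]]] | [C [D true]]] )]]]

B
C
C & D
C & D & D
D & D & D
false & D & D
false & false & D
false & false & ( B )
false & false & ( B | C )
false & false & ( C | C )
false & false & ( D | C )
false & false & ( false | C )
false & false & ( false | D )
false & false & ( false | true )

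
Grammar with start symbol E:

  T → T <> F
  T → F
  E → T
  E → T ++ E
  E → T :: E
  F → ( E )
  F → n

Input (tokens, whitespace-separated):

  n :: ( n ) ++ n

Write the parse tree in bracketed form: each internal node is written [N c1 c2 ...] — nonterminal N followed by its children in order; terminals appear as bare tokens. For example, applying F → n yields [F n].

E
T :: E
F :: E
n :: E
n :: T ++ E
n :: F ++ E
n :: ( E ) ++ E
n :: ( T ) ++ E
n :: ( F ) ++ E
n :: ( n ) ++ E
n :: ( n ) ++ T
n :: ( n ) ++ F
n :: ( n ) ++ n

[E [T [F n]] :: [E [T [F ( [E [T [F n]]] )]] ++ [E [T [F n]]]]]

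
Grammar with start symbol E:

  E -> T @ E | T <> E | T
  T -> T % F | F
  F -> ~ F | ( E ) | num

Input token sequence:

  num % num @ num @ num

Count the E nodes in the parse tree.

[E [T [T [F num]] % [F num]] @ [E [T [F num]] @ [E [T [F num]]]]]

3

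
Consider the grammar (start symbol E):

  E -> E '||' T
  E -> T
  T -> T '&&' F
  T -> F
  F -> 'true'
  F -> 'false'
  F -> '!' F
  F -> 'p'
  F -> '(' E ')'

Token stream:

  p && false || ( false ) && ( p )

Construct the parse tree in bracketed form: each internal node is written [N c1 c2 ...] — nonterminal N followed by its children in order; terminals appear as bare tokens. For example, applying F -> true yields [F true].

E
E || T
T || T
T && F || T
F && F || T
p && F || T
p && false || T
p && false || T && F
p && false || F && F
p && false || ( E ) && F
p && false || ( T ) && F
p && false || ( F ) && F
p && false || ( false ) && F
p && false || ( false ) && ( E )
p && false || ( false ) && ( T )
p && false || ( false ) && ( F )
p && false || ( false ) && ( p )

[E [E [T [T [F p]] && [F false]]] || [T [T [F ( [E [T [F false]]] )]] && [F ( [E [T [F p]]] )]]]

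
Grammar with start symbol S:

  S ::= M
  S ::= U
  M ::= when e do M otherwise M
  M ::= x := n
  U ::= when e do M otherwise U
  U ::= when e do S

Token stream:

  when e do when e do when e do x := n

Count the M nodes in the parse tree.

[S [U when e do [S [U when e do [S [U when e do [S [M x := n]]]]]]]]

1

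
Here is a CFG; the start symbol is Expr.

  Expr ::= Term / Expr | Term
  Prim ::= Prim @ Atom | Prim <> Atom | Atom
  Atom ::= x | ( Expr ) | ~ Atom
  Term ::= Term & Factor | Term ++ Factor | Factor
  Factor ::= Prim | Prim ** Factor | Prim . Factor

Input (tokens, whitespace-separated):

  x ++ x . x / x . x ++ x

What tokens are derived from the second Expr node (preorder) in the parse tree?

x . x ++ x

[Expr [Term [Term [Factor [Prim [Atom x]]]] ++ [Factor [Prim [Atom x]] . [Factor [Prim [Atom x]]]]] / [Expr [Term [Term [Factor [Prim [Atom x]] . [Factor [Prim [Atom x]]]]] ++ [Factor [Prim [Atom x]]]]]]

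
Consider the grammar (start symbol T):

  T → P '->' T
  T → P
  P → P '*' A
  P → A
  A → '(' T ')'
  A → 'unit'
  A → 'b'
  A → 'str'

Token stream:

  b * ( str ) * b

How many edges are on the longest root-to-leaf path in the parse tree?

7

[T [P [P [P [A b]] * [A ( [T [P [A str]]] )]] * [A b]]]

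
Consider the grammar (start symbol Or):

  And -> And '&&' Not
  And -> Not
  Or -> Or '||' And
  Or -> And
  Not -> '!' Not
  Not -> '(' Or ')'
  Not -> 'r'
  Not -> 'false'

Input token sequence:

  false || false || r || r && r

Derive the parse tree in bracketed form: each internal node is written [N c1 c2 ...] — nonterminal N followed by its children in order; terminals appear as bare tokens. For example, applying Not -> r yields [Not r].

[Or [Or [Or [Or [And [Not false]]] || [And [Not false]]] || [And [Not r]]] || [And [And [Not r]] && [Not r]]]

Or
Or || And
Or || And || And
Or || And || And || And
And || And || And || And
Not || And || And || And
false || And || And || And
false || Not || And || And
false || false || And || And
false || false || Not || And
false || false || r || And
false || false || r || And && Not
false || false || r || Not && Not
false || false || r || r && Not
false || false || r || r && r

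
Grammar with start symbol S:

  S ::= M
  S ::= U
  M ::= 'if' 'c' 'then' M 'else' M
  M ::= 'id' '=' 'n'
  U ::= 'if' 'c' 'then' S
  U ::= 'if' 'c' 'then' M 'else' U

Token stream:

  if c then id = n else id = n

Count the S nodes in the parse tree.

[S [M if c then [M id = n] else [M id = n]]]

1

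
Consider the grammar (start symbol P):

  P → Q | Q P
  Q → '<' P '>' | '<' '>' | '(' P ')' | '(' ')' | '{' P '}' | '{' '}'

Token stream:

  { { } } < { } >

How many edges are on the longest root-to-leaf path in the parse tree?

5

[P [Q { [P [Q { }]] }] [P [Q < [P [Q { }]] >]]]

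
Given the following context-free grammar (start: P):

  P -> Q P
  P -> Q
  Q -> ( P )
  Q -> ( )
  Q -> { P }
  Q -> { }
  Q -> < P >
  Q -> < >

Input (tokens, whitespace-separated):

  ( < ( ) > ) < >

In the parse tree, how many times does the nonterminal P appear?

[P [Q ( [P [Q < [P [Q ( )]] >]] )] [P [Q < >]]]

4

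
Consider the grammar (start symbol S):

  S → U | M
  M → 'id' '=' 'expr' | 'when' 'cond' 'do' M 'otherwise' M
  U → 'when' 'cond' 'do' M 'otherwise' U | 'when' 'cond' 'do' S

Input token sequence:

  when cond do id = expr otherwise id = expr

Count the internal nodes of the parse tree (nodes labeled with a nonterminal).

[S [M when cond do [M id = expr] otherwise [M id = expr]]]

4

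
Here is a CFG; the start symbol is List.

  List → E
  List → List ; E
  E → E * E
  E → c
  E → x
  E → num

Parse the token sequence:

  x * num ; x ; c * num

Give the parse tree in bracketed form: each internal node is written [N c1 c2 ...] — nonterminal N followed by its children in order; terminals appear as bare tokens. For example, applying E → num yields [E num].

List
List ; E
List ; E ; E
E ; E ; E
E * E ; E ; E
x * E ; E ; E
x * num ; E ; E
x * num ; x ; E
x * num ; x ; E * E
x * num ; x ; c * E
x * num ; x ; c * num

[List [List [List [E [E x] * [E num]]] ; [E x]] ; [E [E c] * [E num]]]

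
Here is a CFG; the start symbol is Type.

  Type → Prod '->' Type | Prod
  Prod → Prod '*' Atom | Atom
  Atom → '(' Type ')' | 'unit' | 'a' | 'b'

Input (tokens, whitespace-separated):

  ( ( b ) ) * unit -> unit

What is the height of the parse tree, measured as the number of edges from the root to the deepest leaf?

10

[Type [Prod [Prod [Atom ( [Type [Prod [Atom ( [Type [Prod [Atom b]]] )]]] )]] * [Atom unit]] -> [Type [Prod [Atom unit]]]]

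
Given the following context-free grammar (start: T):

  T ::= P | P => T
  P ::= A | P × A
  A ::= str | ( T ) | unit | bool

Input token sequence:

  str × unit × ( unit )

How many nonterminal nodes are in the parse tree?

10

[T [P [P [P [A str]] × [A unit]] × [A ( [T [P [A unit]]] )]]]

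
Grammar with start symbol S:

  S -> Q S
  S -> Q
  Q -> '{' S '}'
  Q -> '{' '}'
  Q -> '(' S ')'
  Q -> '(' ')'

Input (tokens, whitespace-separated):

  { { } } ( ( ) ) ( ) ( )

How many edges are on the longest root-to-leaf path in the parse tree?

[S [Q { [S [Q { }]] }] [S [Q ( [S [Q ( )]] )] [S [Q ( )] [S [Q ( )]]]]]

5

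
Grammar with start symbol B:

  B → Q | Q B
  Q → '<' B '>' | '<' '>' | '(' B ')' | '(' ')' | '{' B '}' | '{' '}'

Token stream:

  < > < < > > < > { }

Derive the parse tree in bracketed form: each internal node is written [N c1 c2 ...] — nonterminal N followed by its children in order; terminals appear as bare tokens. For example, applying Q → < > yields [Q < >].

[B [Q < >] [B [Q < [B [Q < >]] >] [B [Q < >] [B [Q { }]]]]]

B
Q B
< > B
< > Q B
< > < B > B
< > < Q > B
< > < < > > B
< > < < > > Q B
< > < < > > < > B
< > < < > > < > Q
< > < < > > < > { }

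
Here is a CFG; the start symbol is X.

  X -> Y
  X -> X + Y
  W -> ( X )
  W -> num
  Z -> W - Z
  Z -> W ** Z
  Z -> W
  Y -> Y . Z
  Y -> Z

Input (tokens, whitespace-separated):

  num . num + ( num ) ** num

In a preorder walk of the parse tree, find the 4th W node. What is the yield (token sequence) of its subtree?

[X [X [Y [Y [Z [W num]]] . [Z [W num]]]] + [Y [Z [W ( [X [Y [Z [W num]]]] )] ** [Z [W num]]]]]

num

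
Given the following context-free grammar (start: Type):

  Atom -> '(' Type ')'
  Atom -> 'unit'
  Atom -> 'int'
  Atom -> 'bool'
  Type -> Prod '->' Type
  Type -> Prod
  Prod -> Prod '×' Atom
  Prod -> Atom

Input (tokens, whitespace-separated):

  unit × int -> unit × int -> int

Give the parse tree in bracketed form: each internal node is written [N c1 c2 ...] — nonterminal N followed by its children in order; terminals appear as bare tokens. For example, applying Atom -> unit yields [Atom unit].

Type
Prod -> Type
Prod × Atom -> Type
Atom × Atom -> Type
unit × Atom -> Type
unit × int -> Type
unit × int -> Prod -> Type
unit × int -> Prod × Atom -> Type
unit × int -> Atom × Atom -> Type
unit × int -> unit × Atom -> Type
unit × int -> unit × int -> Type
unit × int -> unit × int -> Prod
unit × int -> unit × int -> Atom
unit × int -> unit × int -> int

[Type [Prod [Prod [Atom unit]] × [Atom int]] -> [Type [Prod [Prod [Atom unit]] × [Atom int]] -> [Type [Prod [Atom int]]]]]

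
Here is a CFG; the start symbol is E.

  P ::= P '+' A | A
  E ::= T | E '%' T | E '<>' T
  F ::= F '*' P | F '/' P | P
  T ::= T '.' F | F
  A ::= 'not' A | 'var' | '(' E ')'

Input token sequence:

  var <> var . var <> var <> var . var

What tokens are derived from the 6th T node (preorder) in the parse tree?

var

[E [E [E [E [T [F [P [A var]]]]] <> [T [T [F [P [A var]]]] . [F [P [A var]]]]] <> [T [F [P [A var]]]]] <> [T [T [F [P [A var]]]] . [F [P [A var]]]]]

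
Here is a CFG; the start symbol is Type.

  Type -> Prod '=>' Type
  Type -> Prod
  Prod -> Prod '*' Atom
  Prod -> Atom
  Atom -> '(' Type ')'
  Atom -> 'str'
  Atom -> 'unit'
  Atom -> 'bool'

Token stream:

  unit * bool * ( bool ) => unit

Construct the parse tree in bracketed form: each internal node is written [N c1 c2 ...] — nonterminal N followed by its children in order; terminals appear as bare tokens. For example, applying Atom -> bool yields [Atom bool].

Type
Prod => Type
Prod * Atom => Type
Prod * Atom * Atom => Type
Atom * Atom * Atom => Type
unit * Atom * Atom => Type
unit * bool * Atom => Type
unit * bool * ( Type ) => Type
unit * bool * ( Prod ) => Type
unit * bool * ( Atom ) => Type
unit * bool * ( bool ) => Type
unit * bool * ( bool ) => Prod
unit * bool * ( bool ) => Atom
unit * bool * ( bool ) => unit

[Type [Prod [Prod [Prod [Atom unit]] * [Atom bool]] * [Atom ( [Type [Prod [Atom bool]]] )]] => [Type [Prod [Atom unit]]]]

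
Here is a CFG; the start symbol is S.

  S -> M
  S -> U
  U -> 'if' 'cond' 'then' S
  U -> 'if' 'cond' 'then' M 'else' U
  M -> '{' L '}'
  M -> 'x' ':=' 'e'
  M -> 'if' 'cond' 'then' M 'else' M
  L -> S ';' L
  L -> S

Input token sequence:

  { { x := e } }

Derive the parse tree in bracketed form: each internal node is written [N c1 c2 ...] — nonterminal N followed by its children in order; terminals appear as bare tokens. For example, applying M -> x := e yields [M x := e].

S
M
{ L }
{ S }
{ M }
{ { L } }
{ { S } }
{ { M } }
{ { x := e } }

[S [M { [L [S [M { [L [S [M x := e]]] }]]] }]]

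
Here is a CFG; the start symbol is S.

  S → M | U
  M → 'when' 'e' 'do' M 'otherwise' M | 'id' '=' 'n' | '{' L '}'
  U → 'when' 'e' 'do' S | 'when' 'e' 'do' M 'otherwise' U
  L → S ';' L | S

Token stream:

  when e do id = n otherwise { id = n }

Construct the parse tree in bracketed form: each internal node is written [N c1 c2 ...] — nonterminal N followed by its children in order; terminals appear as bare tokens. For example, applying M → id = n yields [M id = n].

[S [M when e do [M id = n] otherwise [M { [L [S [M id = n]]] }]]]

S
M
when e do M otherwise M
when e do id = n otherwise M
when e do id = n otherwise { L }
when e do id = n otherwise { S }
when e do id = n otherwise { M }
when e do id = n otherwise { id = n }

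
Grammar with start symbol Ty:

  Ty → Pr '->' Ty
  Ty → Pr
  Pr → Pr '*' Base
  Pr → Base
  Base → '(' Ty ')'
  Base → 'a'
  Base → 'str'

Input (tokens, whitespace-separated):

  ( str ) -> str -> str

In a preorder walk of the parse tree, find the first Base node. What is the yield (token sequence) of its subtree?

( str )

[Ty [Pr [Base ( [Ty [Pr [Base str]]] )]] -> [Ty [Pr [Base str]] -> [Ty [Pr [Base str]]]]]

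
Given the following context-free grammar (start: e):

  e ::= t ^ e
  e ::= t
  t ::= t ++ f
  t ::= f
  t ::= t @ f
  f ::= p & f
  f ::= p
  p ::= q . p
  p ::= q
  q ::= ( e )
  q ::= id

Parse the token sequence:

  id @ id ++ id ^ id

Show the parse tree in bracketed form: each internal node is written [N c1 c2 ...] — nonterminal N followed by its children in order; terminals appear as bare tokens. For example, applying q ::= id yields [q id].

e
t ^ e
t ++ f ^ e
t @ f ++ f ^ e
f @ f ++ f ^ e
p @ f ++ f ^ e
q @ f ++ f ^ e
id @ f ++ f ^ e
id @ p ++ f ^ e
id @ q ++ f ^ e
id @ id ++ f ^ e
id @ id ++ p ^ e
id @ id ++ q ^ e
id @ id ++ id ^ e
id @ id ++ id ^ t
id @ id ++ id ^ f
id @ id ++ id ^ p
id @ id ++ id ^ q
id @ id ++ id ^ id

[e [t [t [t [f [p [q id]]]] @ [f [p [q id]]]] ++ [f [p [q id]]]] ^ [e [t [f [p [q id]]]]]]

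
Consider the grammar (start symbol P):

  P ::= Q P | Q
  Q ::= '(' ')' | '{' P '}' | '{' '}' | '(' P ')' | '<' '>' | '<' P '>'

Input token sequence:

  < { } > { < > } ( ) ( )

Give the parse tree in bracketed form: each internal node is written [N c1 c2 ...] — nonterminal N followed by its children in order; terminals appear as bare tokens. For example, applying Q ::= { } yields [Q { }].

[P [Q < [P [Q { }]] >] [P [Q { [P [Q < >]] }] [P [Q ( )] [P [Q ( )]]]]]

P
Q P
< P > P
< Q > P
< { } > P
< { } > Q P
< { } > { P } P
< { } > { Q } P
< { } > { < > } P
< { } > { < > } Q P
< { } > { < > } ( ) P
< { } > { < > } ( ) Q
< { } > { < > } ( ) ( )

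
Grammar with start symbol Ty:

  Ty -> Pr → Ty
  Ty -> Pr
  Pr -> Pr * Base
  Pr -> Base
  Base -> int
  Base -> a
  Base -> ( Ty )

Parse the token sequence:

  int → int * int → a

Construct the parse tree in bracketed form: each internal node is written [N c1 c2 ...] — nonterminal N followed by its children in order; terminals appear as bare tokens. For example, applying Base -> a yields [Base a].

Ty
Pr → Ty
Base → Ty
int → Ty
int → Pr → Ty
int → Pr * Base → Ty
int → Base * Base → Ty
int → int * Base → Ty
int → int * int → Ty
int → int * int → Pr
int → int * int → Base
int → int * int → a

[Ty [Pr [Base int]] → [Ty [Pr [Pr [Base int]] * [Base int]] → [Ty [Pr [Base a]]]]]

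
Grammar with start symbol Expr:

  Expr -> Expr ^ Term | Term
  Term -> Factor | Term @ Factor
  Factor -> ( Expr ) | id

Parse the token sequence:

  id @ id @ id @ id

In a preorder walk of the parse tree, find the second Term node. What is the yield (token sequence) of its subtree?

id @ id @ id

[Expr [Term [Term [Term [Term [Factor id]] @ [Factor id]] @ [Factor id]] @ [Factor id]]]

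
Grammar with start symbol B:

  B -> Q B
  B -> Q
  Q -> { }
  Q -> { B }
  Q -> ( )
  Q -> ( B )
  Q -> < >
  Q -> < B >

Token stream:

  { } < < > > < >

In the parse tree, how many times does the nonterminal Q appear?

4

[B [Q { }] [B [Q < [B [Q < >]] >] [B [Q < >]]]]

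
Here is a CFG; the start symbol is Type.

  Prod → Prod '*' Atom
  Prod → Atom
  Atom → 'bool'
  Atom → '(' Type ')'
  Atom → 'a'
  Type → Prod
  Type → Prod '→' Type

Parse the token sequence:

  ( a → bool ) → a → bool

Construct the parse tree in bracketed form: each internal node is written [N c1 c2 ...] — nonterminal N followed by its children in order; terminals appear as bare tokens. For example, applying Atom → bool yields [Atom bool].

[Type [Prod [Atom ( [Type [Prod [Atom a]] → [Type [Prod [Atom bool]]]] )]] → [Type [Prod [Atom a]] → [Type [Prod [Atom bool]]]]]

Type
Prod → Type
Atom → Type
( Type ) → Type
( Prod → Type ) → Type
( Atom → Type ) → Type
( a → Type ) → Type
( a → Prod ) → Type
( a → Atom ) → Type
( a → bool ) → Type
( a → bool ) → Prod → Type
( a → bool ) → Atom → Type
( a → bool ) → a → Type
( a → bool ) → a → Prod
( a → bool ) → a → Atom
( a → bool ) → a → bool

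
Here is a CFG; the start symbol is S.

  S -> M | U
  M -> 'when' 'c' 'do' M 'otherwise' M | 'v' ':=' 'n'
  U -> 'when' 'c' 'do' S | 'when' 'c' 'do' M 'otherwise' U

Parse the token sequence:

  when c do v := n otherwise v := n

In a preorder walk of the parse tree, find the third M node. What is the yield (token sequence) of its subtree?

[S [M when c do [M v := n] otherwise [M v := n]]]

v := n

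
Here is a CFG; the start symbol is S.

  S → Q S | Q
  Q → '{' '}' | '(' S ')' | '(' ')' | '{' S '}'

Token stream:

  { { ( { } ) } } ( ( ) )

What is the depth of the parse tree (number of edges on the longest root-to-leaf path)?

8

[S [Q { [S [Q { [S [Q ( [S [Q { }]] )]] }]] }] [S [Q ( [S [Q ( )]] )]]]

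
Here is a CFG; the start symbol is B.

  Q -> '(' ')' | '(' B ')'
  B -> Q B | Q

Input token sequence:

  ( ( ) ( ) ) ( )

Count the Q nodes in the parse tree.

4

[B [Q ( [B [Q ( )] [B [Q ( )]]] )] [B [Q ( )]]]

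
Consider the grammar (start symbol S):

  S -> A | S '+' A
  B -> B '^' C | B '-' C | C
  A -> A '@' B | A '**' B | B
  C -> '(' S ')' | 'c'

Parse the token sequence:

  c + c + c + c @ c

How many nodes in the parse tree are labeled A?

[S [S [S [S [A [B [C c]]]] + [A [B [C c]]]] + [A [B [C c]]]] + [A [A [B [C c]]] @ [B [C c]]]]

5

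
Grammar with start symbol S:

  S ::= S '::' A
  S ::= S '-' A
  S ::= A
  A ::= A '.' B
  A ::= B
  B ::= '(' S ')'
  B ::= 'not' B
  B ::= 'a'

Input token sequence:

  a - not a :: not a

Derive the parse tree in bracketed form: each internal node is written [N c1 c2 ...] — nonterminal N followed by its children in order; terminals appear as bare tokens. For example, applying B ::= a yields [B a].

[S [S [S [A [B a]]] - [A [B not [B a]]]] :: [A [B not [B a]]]]

S
S :: A
S - A :: A
A - A :: A
B - A :: A
a - A :: A
a - B :: A
a - not B :: A
a - not a :: A
a - not a :: B
a - not a :: not B
a - not a :: not a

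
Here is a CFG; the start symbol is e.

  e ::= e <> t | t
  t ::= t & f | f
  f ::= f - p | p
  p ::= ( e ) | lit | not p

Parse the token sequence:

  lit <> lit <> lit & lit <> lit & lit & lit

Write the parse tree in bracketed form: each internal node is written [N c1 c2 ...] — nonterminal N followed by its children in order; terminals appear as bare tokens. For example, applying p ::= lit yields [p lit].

[e [e [e [e [t [f [p lit]]]] <> [t [f [p lit]]]] <> [t [t [f [p lit]]] & [f [p lit]]]] <> [t [t [t [f [p lit]]] & [f [p lit]]] & [f [p lit]]]]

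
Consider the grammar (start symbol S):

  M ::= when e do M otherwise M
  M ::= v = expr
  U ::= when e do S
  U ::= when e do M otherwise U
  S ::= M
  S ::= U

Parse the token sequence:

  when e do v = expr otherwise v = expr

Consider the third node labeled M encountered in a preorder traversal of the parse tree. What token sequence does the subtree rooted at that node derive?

v = expr

[S [M when e do [M v = expr] otherwise [M v = expr]]]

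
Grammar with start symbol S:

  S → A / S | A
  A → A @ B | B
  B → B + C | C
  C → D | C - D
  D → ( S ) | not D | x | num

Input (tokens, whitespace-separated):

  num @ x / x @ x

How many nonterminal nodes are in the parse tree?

18

[S [A [A [B [C [D num]]]] @ [B [C [D x]]]] / [S [A [A [B [C [D x]]]] @ [B [C [D x]]]]]]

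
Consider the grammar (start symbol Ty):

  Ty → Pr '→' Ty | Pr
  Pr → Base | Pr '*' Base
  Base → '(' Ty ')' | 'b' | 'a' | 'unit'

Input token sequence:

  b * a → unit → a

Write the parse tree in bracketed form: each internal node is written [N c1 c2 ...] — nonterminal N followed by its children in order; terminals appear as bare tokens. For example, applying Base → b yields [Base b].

[Ty [Pr [Pr [Base b]] * [Base a]] → [Ty [Pr [Base unit]] → [Ty [Pr [Base a]]]]]

Ty
Pr → Ty
Pr * Base → Ty
Base * Base → Ty
b * Base → Ty
b * a → Ty
b * a → Pr → Ty
b * a → Base → Ty
b * a → unit → Ty
b * a → unit → Pr
b * a → unit → Base
b * a → unit → a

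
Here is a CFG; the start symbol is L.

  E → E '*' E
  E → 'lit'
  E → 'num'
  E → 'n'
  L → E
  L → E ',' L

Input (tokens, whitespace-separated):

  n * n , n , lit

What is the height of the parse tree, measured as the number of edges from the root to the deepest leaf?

4

[L [E [E n] * [E n]] , [L [E n] , [L [E lit]]]]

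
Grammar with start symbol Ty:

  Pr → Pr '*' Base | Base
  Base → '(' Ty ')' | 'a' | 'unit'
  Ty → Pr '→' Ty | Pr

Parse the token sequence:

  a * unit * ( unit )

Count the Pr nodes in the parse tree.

[Ty [Pr [Pr [Pr [Base a]] * [Base unit]] * [Base ( [Ty [Pr [Base unit]]] )]]]

4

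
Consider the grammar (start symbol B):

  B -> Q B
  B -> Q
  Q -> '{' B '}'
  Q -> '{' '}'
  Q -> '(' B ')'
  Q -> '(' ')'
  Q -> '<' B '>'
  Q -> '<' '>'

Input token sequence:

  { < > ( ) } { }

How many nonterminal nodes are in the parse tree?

8

[B [Q { [B [Q < >] [B [Q ( )]]] }] [B [Q { }]]]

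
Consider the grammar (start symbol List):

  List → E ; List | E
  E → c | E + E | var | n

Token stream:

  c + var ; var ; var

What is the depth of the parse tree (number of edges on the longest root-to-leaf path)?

[List [E [E c] + [E var]] ; [List [E var] ; [List [E var]]]]

4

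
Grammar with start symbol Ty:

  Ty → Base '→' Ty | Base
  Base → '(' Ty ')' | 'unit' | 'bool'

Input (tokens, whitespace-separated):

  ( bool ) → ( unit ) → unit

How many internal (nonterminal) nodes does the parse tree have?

10

[Ty [Base ( [Ty [Base bool]] )] → [Ty [Base ( [Ty [Base unit]] )] → [Ty [Base unit]]]]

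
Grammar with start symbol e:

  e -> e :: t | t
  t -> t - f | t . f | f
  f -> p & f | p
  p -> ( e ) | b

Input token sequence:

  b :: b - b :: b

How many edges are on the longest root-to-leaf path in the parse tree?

6

[e [e [e [t [f [p b]]]] :: [t [t [f [p b]]] - [f [p b]]]] :: [t [f [p b]]]]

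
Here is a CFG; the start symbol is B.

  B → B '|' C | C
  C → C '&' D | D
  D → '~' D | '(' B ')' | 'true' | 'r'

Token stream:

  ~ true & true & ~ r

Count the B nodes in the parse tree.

[B [C [C [C [D ~ [D true]]] & [D true]] & [D ~ [D r]]]]

1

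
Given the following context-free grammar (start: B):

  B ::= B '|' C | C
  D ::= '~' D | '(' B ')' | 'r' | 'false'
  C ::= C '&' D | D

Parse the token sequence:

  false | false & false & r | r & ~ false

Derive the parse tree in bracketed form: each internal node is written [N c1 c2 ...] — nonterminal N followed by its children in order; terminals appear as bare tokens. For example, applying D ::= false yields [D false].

[B [B [B [C [D false]]] | [C [C [C [D false]] & [D false]] & [D r]]] | [C [C [D r]] & [D ~ [D false]]]]

B
B | C
B | C | C
C | C | C
D | C | C
false | C | C
false | C & D | C
false | C & D & D | C
false | D & D & D | C
false | false & D & D | C
false | false & false & D | C
false | false & false & r | C
false | false & false & r | C & D
false | false & false & r | D & D
false | false & false & r | r & D
false | false & false & r | r & ~ D
false | false & false & r | r & ~ false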